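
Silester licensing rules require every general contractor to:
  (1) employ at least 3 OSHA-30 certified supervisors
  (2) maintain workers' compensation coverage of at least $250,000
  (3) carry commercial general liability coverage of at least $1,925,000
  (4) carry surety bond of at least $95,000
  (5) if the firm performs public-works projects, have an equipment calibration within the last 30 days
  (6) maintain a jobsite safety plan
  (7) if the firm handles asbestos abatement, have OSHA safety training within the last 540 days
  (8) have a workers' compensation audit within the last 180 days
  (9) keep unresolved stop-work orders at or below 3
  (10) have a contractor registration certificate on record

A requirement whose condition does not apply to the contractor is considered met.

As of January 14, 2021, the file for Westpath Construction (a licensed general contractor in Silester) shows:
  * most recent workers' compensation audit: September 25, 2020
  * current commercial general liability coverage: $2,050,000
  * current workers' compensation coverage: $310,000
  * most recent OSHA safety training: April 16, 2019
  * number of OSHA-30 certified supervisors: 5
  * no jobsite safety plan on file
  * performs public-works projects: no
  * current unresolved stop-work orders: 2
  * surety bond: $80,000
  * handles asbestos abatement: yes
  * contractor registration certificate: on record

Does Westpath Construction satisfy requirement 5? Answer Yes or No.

Yes

5. condition 'performs public-works projects' does not hold → requirement n/a → met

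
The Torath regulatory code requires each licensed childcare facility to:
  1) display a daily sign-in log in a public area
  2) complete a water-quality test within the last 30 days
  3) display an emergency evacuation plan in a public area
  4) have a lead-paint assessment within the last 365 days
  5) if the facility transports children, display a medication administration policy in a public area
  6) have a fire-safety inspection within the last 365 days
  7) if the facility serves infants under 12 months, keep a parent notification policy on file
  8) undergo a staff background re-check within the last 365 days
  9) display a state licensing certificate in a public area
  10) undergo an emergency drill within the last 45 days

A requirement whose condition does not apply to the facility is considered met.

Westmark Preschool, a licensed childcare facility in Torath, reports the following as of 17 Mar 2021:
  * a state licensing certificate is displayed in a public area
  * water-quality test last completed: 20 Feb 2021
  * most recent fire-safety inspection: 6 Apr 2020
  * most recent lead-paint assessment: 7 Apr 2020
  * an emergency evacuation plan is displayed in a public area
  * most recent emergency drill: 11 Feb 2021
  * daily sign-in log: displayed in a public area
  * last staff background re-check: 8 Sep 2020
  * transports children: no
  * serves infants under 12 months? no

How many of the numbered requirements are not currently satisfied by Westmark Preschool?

1. daily sign-in log present → met
2. water-quality test 25 days ago vs limit 30 → met
3. emergency evacuation plan present → met
4. lead-paint assessment 344 days ago vs limit 365 → met
5. condition 'transports children' does not hold → requirement n/a → met
6. fire-safety inspection 345 days ago vs limit 365 → met
7. condition 'serves infants under 12 months' does not hold → requirement n/a → met
8. staff background re-check 190 days ago vs limit 365 → met
9. state licensing certificate present → met
10. emergency drill 34 days ago vs limit 45 → met
Not met: 0 of 10

0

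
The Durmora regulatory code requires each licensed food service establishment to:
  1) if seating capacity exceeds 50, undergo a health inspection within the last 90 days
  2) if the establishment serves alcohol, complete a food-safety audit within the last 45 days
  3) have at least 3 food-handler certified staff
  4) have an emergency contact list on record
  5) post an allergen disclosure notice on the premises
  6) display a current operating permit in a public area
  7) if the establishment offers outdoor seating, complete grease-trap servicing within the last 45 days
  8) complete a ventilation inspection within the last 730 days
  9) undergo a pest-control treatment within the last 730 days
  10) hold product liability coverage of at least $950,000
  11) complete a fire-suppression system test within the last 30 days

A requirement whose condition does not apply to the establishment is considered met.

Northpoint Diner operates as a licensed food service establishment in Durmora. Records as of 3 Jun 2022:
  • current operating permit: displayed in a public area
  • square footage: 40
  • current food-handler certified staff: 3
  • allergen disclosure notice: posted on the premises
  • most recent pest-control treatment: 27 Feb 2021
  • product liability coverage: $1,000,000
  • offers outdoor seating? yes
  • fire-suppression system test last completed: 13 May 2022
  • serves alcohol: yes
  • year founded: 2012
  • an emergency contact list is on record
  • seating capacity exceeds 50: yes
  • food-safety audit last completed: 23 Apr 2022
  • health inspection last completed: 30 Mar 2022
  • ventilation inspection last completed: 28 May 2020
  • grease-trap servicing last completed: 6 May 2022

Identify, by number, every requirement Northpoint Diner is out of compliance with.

8

1. condition 'seating capacity exceeds 50' holds; health inspection 65 days ago vs limit 90 → met
2. condition 'serves alcohol' holds; food-safety audit 41 days ago vs limit 45 → met
3. food-handler certified staff 3 ≥ 3 → met
4. emergency contact list present → met
5. allergen disclosure notice present → met
6. current operating permit present → met
7. condition 'offers outdoor seating' holds; grease-trap servicing 28 days ago vs limit 45 → met
8. ventilation inspection 736 days ago vs limit 730 → not met
9. pest-control treatment 461 days ago vs limit 730 → met
10. product liability coverage $1,000,000 ≥ $950,000 → met
11. fire-suppression system test 21 days ago vs limit 30 → met
Not met: 8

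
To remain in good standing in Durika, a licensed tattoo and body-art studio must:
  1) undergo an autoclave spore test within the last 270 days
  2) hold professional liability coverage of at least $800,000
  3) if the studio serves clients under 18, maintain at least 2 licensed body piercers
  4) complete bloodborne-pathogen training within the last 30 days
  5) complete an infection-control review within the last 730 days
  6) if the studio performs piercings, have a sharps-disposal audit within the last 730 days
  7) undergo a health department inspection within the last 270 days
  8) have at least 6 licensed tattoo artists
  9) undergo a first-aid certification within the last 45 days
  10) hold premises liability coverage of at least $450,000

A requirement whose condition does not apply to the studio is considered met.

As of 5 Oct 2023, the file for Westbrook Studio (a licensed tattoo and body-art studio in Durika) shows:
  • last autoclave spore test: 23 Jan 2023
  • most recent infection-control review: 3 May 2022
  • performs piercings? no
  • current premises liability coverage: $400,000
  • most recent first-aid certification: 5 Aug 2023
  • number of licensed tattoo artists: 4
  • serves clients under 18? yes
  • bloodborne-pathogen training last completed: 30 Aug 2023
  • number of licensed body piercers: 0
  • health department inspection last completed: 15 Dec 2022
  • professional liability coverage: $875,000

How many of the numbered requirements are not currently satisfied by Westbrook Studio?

1. autoclave spore test 255 days ago vs limit 270 → met
2. professional liability coverage $875,000 ≥ $800,000 → met
3. condition 'serves clients under 18' holds; licensed body piercers 0 < 2 → not met
4. bloodborne-pathogen training 36 days ago vs limit 30 → not met
5. infection-control review 520 days ago vs limit 730 → met
6. condition 'performs piercings' does not hold → requirement n/a → met
7. health department inspection 294 days ago vs limit 270 → not met
8. licensed tattoo artists 4 < 6 → not met
9. first-aid certification 61 days ago vs limit 45 → not met
10. premises liability coverage $400,000 < $450,000 → not met
Not met: 6 of 10

6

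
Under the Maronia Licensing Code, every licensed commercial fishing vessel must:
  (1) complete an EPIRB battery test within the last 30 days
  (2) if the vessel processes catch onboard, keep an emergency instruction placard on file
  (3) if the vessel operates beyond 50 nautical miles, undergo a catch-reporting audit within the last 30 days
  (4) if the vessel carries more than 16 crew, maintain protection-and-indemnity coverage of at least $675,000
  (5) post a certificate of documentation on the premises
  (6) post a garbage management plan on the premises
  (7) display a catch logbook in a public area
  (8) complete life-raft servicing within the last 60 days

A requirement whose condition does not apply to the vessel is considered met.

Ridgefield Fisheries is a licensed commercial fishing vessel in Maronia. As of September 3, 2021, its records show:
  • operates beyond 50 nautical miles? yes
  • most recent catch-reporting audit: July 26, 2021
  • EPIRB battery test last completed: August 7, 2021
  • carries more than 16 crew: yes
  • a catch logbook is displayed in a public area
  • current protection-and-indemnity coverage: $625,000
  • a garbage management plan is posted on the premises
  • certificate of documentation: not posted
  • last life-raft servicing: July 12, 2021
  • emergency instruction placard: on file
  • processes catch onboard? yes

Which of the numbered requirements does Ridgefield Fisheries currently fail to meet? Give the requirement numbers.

1. EPIRB battery test 27 days ago vs limit 30 → met
2. condition 'processes catch onboard' holds; emergency instruction placard present → met
3. condition 'operates beyond 50 nautical miles' holds; catch-reporting audit 39 days ago vs limit 30 → not met
4. condition 'carries more than 16 crew' holds; protection-and-indemnity coverage $625,000 < $675,000 → not met
5. certificate of documentation absent → not met
6. garbage management plan present → met
7. catch logbook present → met
8. life-raft servicing 53 days ago vs limit 60 → met
Not met: 3, 4, 5

3, 4, 5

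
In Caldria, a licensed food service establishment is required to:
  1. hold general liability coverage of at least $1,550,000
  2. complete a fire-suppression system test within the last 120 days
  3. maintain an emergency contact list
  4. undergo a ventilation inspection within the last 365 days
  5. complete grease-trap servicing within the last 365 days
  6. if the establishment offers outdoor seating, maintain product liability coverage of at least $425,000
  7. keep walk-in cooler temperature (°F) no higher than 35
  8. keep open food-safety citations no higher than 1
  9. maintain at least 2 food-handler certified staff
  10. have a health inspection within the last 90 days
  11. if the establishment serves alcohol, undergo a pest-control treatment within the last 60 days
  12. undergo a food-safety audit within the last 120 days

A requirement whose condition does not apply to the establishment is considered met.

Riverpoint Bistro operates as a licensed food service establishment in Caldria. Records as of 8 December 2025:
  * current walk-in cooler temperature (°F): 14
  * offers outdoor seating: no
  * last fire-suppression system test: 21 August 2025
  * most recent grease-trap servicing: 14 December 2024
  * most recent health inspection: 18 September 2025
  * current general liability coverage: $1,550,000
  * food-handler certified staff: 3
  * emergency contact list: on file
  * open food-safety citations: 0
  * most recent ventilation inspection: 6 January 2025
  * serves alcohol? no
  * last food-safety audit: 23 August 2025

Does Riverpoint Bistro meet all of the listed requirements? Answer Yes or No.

Yes

1. general liability coverage $1,550,000 ≥ $1,550,000 → met
2. fire-suppression system test 109 days ago vs limit 120 → met
3. emergency contact list present → met
4. ventilation inspection 336 days ago vs limit 365 → met
5. grease-trap servicing 359 days ago vs limit 365 → met
6. condition 'offers outdoor seating' does not hold → requirement n/a → met
7. walk-in cooler temperature (°F) 14 ≤ 35 → met
8. open food-safety citations 0 ≤ 1 → met
9. food-handler certified staff 3 ≥ 2 → met
10. health inspection 81 days ago vs limit 90 → met
11. condition 'serves alcohol' does not hold → requirement n/a → met
12. food-safety audit 107 days ago vs limit 120 → met
All met.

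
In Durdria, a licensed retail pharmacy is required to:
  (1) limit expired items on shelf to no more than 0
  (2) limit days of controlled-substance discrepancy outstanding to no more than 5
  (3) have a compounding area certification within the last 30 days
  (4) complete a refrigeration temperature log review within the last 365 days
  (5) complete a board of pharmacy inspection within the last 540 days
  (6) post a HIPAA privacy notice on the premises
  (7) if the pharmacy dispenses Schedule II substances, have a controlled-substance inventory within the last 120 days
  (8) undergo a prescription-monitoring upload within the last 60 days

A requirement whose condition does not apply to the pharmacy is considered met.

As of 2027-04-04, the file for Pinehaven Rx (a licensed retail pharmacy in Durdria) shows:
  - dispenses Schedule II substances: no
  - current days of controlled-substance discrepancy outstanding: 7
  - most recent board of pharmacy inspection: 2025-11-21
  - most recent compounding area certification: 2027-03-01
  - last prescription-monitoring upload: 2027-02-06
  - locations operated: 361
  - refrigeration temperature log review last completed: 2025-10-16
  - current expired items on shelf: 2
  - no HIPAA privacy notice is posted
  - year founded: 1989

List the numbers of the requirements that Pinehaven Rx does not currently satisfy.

1. expired items on shelf 2 > 0 → not met
2. days of controlled-substance discrepancy outstanding 7 > 5 → not met
3. compounding area certification 34 days ago vs limit 30 → not met
4. refrigeration temperature log review 535 days ago vs limit 365 → not met
5. board of pharmacy inspection 499 days ago vs limit 540 → met
6. HIPAA privacy notice absent → not met
7. condition 'dispenses Schedule II substances' does not hold → requirement n/a → met
8. prescription-monitoring upload 57 days ago vs limit 60 → met
Not met: 1, 2, 3, 4, 6

1, 2, 3, 4, 6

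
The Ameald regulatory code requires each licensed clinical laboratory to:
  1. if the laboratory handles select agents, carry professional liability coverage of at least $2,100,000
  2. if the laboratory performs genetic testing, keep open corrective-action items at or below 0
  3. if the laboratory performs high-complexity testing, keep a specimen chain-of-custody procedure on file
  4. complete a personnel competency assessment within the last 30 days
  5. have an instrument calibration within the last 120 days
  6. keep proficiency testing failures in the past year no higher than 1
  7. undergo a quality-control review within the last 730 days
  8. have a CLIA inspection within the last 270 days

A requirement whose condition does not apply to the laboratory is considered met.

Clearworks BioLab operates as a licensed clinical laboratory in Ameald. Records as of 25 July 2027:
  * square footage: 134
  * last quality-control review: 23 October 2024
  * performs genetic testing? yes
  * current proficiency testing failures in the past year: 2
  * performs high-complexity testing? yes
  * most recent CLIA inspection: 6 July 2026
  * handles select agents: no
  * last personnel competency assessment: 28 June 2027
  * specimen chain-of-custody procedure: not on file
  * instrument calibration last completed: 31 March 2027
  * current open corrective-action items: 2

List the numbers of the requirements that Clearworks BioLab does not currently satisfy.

1. condition 'handles select agents' does not hold → requirement n/a → met
2. condition 'performs genetic testing' holds; open corrective-action items 2 > 0 → not met
3. condition 'performs high-complexity testing' holds; specimen chain-of-custody procedure absent → not met
4. personnel competency assessment 27 days ago vs limit 30 → met
5. instrument calibration 116 days ago vs limit 120 → met
6. proficiency testing failures in the past year 2 > 1 → not met
7. quality-control review 1005 days ago vs limit 730 → not met
8. CLIA inspection 384 days ago vs limit 270 → not met
Not met: 2, 3, 6, 7, 8

2, 3, 6, 7, 8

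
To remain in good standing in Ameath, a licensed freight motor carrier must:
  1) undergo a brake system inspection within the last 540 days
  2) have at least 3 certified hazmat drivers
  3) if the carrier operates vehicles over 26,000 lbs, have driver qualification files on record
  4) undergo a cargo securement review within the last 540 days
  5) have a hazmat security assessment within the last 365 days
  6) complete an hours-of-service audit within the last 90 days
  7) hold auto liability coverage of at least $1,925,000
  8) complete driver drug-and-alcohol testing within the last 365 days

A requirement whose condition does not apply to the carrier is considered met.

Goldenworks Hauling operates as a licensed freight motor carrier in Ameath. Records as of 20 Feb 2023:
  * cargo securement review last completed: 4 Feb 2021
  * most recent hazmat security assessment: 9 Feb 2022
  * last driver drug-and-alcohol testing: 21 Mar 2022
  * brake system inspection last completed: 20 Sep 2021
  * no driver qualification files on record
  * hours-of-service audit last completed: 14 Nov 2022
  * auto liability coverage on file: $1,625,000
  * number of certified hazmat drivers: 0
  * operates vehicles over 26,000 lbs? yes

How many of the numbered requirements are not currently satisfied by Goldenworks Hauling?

1. brake system inspection 518 days ago vs limit 540 → met
2. certified hazmat drivers 0 < 3 → not met
3. condition 'operates vehicles over 26,000 lbs' holds; driver qualification files absent → not met
4. cargo securement review 746 days ago vs limit 540 → not met
5. hazmat security assessment 376 days ago vs limit 365 → not met
6. hours-of-service audit 98 days ago vs limit 90 → not met
7. auto liability coverage $1,625,000 < $1,925,000 → not met
8. driver drug-and-alcohol testing 336 days ago vs limit 365 → met
Not met: 6 of 8

6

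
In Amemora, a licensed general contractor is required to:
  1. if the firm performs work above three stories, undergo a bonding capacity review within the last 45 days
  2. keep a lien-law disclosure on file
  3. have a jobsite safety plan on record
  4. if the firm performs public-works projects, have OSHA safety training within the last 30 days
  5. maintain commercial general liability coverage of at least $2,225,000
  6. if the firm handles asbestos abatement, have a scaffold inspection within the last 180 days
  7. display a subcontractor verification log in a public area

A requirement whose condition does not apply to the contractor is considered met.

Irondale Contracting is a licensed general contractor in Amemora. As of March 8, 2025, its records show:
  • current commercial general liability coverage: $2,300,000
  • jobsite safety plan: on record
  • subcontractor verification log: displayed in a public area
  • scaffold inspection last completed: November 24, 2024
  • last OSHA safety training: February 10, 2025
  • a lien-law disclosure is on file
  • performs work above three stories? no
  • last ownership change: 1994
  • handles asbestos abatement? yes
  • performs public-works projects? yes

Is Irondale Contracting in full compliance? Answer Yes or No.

Yes

1. condition 'performs work above three stories' does not hold → requirement n/a → met
2. lien-law disclosure present → met
3. jobsite safety plan present → met
4. condition 'performs public-works projects' holds; OSHA safety training 26 days ago vs limit 30 → met
5. commercial general liability coverage $2,300,000 ≥ $2,225,000 → met
6. condition 'handles asbestos abatement' holds; scaffold inspection 104 days ago vs limit 180 → met
7. subcontractor verification log present → met
All met.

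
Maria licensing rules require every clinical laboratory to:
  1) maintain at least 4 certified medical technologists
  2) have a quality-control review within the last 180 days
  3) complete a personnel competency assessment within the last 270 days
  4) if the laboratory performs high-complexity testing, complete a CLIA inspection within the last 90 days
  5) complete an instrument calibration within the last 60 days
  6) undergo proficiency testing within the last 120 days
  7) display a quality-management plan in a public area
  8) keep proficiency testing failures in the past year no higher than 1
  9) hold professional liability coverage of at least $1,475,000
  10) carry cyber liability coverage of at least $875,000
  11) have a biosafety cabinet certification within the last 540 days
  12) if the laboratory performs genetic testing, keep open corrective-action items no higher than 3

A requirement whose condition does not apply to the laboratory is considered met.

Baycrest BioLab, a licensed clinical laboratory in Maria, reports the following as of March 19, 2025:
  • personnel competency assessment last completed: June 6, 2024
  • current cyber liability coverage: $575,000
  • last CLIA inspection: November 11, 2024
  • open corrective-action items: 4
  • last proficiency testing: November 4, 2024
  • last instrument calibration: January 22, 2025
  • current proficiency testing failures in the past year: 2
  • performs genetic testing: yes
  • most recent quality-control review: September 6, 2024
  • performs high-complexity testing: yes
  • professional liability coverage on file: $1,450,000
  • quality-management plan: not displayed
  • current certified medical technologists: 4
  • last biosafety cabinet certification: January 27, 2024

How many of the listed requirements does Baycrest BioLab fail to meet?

1. certified medical technologists 4 ≥ 4 → met
2. quality-control review 194 days ago vs limit 180 → not met
3. personnel competency assessment 286 days ago vs limit 270 → not met
4. condition 'performs high-complexity testing' holds; CLIA inspection 128 days ago vs limit 90 → not met
5. instrument calibration 56 days ago vs limit 60 → met
6. proficiency testing 135 days ago vs limit 120 → not met
7. quality-management plan absent → not met
8. proficiency testing failures in the past year 2 > 1 → not met
9. professional liability coverage $1,450,000 < $1,475,000 → not met
10. cyber liability coverage $575,000 < $875,000 → not met
11. biosafety cabinet certification 417 days ago vs limit 540 → met
12. condition 'performs genetic testing' holds; open corrective-action items 4 > 3 → not met
Not met: 9 of 12

9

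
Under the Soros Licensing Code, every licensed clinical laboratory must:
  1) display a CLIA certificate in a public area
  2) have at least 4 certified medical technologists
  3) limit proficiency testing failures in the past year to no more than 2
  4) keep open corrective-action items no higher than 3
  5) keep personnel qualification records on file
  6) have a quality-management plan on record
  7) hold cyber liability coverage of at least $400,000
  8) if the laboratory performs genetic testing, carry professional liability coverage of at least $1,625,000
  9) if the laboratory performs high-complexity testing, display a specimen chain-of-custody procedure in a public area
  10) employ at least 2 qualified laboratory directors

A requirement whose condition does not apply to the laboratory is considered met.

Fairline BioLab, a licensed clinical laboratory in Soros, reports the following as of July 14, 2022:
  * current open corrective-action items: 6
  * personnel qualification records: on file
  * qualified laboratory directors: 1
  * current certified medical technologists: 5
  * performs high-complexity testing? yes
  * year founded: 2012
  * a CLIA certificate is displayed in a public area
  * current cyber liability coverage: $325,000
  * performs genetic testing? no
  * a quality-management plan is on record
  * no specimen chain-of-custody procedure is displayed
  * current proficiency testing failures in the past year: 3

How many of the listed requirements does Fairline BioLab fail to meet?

5

1. CLIA certificate present → met
2. certified medical technologists 5 ≥ 4 → met
3. proficiency testing failures in the past year 3 > 2 → not met
4. open corrective-action items 6 > 3 → not met
5. personnel qualification records present → met
6. quality-management plan present → met
7. cyber liability coverage $325,000 < $400,000 → not met
8. condition 'performs genetic testing' does not hold → requirement n/a → met
9. condition 'performs high-complexity testing' holds; specimen chain-of-custody procedure absent → not met
10. qualified laboratory directors 1 < 2 → not met
Not met: 5 of 10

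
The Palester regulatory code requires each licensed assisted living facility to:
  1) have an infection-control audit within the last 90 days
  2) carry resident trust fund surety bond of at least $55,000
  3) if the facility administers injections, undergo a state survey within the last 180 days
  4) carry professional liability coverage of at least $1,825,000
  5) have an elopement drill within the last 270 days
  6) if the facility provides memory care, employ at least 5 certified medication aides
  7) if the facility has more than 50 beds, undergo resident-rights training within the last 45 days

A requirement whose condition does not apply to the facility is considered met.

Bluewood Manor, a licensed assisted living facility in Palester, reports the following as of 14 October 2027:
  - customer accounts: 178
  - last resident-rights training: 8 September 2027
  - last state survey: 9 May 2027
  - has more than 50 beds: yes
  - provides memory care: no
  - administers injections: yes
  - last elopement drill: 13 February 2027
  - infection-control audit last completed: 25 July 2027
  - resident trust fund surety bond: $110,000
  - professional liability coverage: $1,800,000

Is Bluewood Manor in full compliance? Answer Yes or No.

No

1. infection-control audit 81 days ago vs limit 90 → met
2. resident trust fund surety bond $110,000 ≥ $55,000 → met
3. condition 'administers injections' holds; state survey 158 days ago vs limit 180 → met
4. professional liability coverage $1,800,000 < $1,825,000 → not met
5. elopement drill 243 days ago vs limit 270 → met
6. condition 'provides memory care' does not hold → requirement n/a → met
7. condition 'has more than 50 beds' holds; resident-rights training 36 days ago vs limit 45 → met
Not met: 4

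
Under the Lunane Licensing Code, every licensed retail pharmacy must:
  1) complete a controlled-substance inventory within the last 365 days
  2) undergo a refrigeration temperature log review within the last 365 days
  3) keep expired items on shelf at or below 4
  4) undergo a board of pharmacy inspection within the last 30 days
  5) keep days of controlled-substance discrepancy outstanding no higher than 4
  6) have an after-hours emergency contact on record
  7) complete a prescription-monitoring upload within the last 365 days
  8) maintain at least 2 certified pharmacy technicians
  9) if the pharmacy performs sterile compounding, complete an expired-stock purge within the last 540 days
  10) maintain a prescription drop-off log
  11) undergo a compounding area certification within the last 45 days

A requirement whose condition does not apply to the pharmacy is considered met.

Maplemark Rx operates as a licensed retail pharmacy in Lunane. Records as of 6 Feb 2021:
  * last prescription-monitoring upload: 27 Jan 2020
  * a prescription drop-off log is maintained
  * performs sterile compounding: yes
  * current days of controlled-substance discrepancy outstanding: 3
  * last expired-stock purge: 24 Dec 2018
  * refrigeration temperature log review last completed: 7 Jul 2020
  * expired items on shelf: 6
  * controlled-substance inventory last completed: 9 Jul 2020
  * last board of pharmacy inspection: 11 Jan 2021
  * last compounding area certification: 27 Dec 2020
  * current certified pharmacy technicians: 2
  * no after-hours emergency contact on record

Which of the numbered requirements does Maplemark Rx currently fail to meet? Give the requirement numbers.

1. controlled-substance inventory 212 days ago vs limit 365 → met
2. refrigeration temperature log review 214 days ago vs limit 365 → met
3. expired items on shelf 6 > 4 → not met
4. board of pharmacy inspection 26 days ago vs limit 30 → met
5. days of controlled-substance discrepancy outstanding 3 ≤ 4 → met
6. after-hours emergency contact absent → not met
7. prescription-monitoring upload 376 days ago vs limit 365 → not met
8. certified pharmacy technicians 2 ≥ 2 → met
9. condition 'performs sterile compounding' holds; expired-stock purge 775 days ago vs limit 540 → not met
10. prescription drop-off log present → met
11. compounding area certification 41 days ago vs limit 45 → met
Not met: 3, 6, 7, 9

3, 6, 7, 9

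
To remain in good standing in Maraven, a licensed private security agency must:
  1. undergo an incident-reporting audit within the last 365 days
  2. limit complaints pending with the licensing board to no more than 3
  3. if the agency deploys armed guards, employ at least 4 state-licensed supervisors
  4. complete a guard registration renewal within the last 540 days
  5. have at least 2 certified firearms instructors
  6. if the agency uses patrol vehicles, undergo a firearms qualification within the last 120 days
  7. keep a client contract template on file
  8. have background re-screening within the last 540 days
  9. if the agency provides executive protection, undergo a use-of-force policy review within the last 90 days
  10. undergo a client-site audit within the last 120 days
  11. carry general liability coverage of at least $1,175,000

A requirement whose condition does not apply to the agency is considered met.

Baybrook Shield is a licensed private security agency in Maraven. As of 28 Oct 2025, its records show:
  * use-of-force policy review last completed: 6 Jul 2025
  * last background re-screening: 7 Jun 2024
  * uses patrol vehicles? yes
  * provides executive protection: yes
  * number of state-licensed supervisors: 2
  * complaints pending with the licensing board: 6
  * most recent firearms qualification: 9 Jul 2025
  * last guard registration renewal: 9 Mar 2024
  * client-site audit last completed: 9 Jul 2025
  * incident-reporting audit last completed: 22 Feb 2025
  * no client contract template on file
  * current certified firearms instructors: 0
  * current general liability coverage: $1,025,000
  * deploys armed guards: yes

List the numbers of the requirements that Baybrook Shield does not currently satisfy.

2, 3, 4, 5, 7, 9, 11

1. incident-reporting audit 248 days ago vs limit 365 → met
2. complaints pending with the licensing board 6 > 3 → not met
3. condition 'deploys armed guards' holds; state-licensed supervisors 2 < 4 → not met
4. guard registration renewal 598 days ago vs limit 540 → not met
5. certified firearms instructors 0 < 2 → not met
6. condition 'uses patrol vehicles' holds; firearms qualification 111 days ago vs limit 120 → met
7. client contract template absent → not met
8. background re-screening 508 days ago vs limit 540 → met
9. condition 'provides executive protection' holds; use-of-force policy review 114 days ago vs limit 90 → not met
10. client-site audit 111 days ago vs limit 120 → met
11. general liability coverage $1,025,000 < $1,175,000 → not met
Not met: 2, 3, 4, 5, 7, 9, 11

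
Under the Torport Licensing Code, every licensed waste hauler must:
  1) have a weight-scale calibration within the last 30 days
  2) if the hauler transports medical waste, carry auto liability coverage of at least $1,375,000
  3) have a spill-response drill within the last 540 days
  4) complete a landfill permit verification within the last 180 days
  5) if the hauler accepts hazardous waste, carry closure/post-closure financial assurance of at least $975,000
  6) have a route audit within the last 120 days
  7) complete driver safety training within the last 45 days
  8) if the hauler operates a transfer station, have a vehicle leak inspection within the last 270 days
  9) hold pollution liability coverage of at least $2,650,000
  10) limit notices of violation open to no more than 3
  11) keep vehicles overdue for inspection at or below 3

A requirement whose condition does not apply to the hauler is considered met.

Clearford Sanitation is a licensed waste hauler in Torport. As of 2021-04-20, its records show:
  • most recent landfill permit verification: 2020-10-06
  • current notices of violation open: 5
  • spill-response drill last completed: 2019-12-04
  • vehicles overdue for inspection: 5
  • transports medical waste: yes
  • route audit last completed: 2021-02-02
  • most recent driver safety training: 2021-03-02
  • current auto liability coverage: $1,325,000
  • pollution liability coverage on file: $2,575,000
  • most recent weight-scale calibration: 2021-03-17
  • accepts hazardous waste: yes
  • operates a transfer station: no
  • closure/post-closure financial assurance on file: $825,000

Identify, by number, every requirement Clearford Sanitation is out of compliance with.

1. weight-scale calibration 34 days ago vs limit 30 → not met
2. condition 'transports medical waste' holds; auto liability coverage $1,325,000 < $1,375,000 → not met
3. spill-response drill 503 days ago vs limit 540 → met
4. landfill permit verification 196 days ago vs limit 180 → not met
5. condition 'accepts hazardous waste' holds; closure/post-closure financial assurance $825,000 < $975,000 → not met
6. route audit 77 days ago vs limit 120 → met
7. driver safety training 49 days ago vs limit 45 → not met
8. condition 'operates a transfer station' does not hold → requirement n/a → met
9. pollution liability coverage $2,575,000 < $2,650,000 → not met
10. notices of violation open 5 > 3 → not met
11. vehicles overdue for inspection 5 > 3 → not met
Not met: 1, 2, 4, 5, 7, 9, 10, 11

1, 2, 4, 5, 7, 9, 10, 11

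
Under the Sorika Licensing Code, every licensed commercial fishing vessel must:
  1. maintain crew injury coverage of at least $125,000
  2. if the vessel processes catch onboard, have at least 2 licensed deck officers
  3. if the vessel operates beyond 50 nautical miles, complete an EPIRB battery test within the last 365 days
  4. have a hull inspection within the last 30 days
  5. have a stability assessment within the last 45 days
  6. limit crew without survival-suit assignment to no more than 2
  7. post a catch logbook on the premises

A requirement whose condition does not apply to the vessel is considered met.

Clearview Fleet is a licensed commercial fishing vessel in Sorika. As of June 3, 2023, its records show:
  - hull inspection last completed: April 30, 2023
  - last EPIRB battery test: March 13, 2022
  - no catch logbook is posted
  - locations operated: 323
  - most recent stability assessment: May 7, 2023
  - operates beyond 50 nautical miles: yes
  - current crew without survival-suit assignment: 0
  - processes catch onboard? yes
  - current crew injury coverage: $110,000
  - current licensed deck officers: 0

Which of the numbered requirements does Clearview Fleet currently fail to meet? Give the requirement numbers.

1. crew injury coverage $110,000 < $125,000 → not met
2. condition 'processes catch onboard' holds; licensed deck officers 0 < 2 → not met
3. condition 'operates beyond 50 nautical miles' holds; EPIRB battery test 447 days ago vs limit 365 → not met
4. hull inspection 34 days ago vs limit 30 → not met
5. stability assessment 27 days ago vs limit 45 → met
6. crew without survival-suit assignment 0 ≤ 2 → met
7. catch logbook absent → not met
Not met: 1, 2, 3, 4, 7

1, 2, 3, 4, 7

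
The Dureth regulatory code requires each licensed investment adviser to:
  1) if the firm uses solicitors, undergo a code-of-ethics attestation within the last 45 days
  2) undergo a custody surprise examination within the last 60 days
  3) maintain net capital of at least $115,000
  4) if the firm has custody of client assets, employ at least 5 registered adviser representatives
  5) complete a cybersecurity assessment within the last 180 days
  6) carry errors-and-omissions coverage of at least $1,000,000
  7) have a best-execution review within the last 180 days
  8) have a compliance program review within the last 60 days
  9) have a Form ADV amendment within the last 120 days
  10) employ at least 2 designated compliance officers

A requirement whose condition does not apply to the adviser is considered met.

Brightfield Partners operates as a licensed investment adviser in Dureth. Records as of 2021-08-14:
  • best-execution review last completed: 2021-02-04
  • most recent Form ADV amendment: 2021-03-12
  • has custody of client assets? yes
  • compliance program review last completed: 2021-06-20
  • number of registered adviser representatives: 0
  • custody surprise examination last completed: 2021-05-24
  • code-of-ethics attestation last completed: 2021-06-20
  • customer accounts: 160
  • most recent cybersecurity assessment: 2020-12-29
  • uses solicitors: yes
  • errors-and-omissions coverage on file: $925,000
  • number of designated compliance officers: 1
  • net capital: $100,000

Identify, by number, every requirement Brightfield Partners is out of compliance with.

1, 2, 3, 4, 5, 6, 7, 9, 10

1. condition 'uses solicitors' holds; code-of-ethics attestation 55 days ago vs limit 45 → not met
2. custody surprise examination 82 days ago vs limit 60 → not met
3. net capital $100,000 < $115,000 → not met
4. condition 'has custody of client assets' holds; registered adviser representatives 0 < 5 → not met
5. cybersecurity assessment 228 days ago vs limit 180 → not met
6. errors-and-omissions coverage $925,000 < $1,000,000 → not met
7. best-execution review 191 days ago vs limit 180 → not met
8. compliance program review 55 days ago vs limit 60 → met
9. Form ADV amendment 155 days ago vs limit 120 → not met
10. designated compliance officers 1 < 2 → not met
Not met: 1, 2, 3, 4, 5, 6, 7, 9, 10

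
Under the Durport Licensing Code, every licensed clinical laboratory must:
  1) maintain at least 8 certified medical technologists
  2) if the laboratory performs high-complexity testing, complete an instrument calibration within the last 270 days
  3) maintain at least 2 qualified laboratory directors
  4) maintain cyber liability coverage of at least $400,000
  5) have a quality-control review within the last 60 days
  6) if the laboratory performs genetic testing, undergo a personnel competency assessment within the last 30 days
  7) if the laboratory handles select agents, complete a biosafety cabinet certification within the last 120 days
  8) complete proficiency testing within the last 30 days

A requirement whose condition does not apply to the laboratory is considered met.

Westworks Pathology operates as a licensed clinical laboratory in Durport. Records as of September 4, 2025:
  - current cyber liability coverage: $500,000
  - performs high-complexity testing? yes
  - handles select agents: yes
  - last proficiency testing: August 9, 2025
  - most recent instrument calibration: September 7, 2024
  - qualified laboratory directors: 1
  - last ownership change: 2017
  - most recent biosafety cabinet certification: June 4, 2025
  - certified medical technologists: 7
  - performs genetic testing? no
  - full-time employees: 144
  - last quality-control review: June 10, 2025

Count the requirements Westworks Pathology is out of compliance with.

1. certified medical technologists 7 < 8 → not met
2. condition 'performs high-complexity testing' holds; instrument calibration 362 days ago vs limit 270 → not met
3. qualified laboratory directors 1 < 2 → not met
4. cyber liability coverage $500,000 ≥ $400,000 → met
5. quality-control review 86 days ago vs limit 60 → not met
6. condition 'performs genetic testing' does not hold → requirement n/a → met
7. condition 'handles select agents' holds; biosafety cabinet certification 92 days ago vs limit 120 → met
8. proficiency testing 26 days ago vs limit 30 → met
Not met: 4 of 8

4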